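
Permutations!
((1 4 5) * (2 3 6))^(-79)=(1 5 4)(2 6 3)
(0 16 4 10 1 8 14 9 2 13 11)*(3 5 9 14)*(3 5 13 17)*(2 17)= (0 16 4 10 1 8 5 9 17 3 13 11)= [16, 8, 2, 13, 10, 9, 6, 7, 5, 17, 1, 0, 12, 11, 14, 15, 4, 3]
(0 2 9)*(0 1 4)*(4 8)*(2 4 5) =(0 4)(1 8 5 2 9) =[4, 8, 9, 3, 0, 2, 6, 7, 5, 1]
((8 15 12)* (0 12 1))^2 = (0 8 1 12 15)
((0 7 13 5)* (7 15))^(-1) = (0 5 13 7 15) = ((0 15 7 13 5))^(-1)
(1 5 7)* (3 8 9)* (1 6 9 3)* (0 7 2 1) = (0 7 6 9)(1 5 2)(3 8) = [7, 5, 1, 8, 4, 2, 9, 6, 3, 0]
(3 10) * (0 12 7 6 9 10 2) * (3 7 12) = (12)(0 3 2)(6 9 10 7) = [3, 1, 0, 2, 4, 5, 9, 6, 8, 10, 7, 11, 12]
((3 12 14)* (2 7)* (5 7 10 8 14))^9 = (2 10 8 14 3 12 5 7)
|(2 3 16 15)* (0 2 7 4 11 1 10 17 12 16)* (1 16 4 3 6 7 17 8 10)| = 30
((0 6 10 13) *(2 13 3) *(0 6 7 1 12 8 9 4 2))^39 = (0 12 4 6)(1 9 13 3)(2 10 7 8)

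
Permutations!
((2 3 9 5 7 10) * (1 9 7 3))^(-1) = ((1 9 5 3 7 10 2))^(-1) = (1 2 10 7 3 5 9)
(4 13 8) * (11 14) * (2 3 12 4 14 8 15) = (2 3 12 4 13 15)(8 14 11) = [0, 1, 3, 12, 13, 5, 6, 7, 14, 9, 10, 8, 4, 15, 11, 2]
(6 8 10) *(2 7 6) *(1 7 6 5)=[0, 7, 6, 3, 4, 1, 8, 5, 10, 9, 2]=(1 7 5)(2 6 8 10)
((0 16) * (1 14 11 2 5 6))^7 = (0 16)(1 14 11 2 5 6)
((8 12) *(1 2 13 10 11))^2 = ((1 2 13 10 11)(8 12))^2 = (1 13 11 2 10)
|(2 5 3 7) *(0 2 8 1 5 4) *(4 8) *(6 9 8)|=|(0 2 6 9 8 1 5 3 7 4)|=10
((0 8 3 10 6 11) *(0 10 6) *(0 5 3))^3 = (0 8)(3 10 6 5 11) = ((0 8)(3 6 11 10 5))^3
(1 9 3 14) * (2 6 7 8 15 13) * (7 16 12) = (1 9 3 14)(2 6 16 12 7 8 15 13) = [0, 9, 6, 14, 4, 5, 16, 8, 15, 3, 10, 11, 7, 2, 1, 13, 12]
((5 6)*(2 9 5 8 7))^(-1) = ((2 9 5 6 8 7))^(-1) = (2 7 8 6 5 9)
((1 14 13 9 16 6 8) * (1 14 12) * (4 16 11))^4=(4 14)(6 9)(8 11)(13 16)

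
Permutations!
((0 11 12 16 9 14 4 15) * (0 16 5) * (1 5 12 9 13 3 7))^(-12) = ((0 11 9 14 4 15 16 13 3 7 1 5))^(-12) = (16)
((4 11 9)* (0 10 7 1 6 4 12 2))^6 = ((0 10 7 1 6 4 11 9 12 2))^6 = (0 11 7 12 6)(1 2 4 10 9)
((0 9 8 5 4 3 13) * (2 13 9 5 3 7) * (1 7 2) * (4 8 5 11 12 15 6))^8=((0 11 12 15 6 4 2 13)(1 7)(3 9 5 8))^8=(15)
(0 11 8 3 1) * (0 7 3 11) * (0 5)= (0 5)(1 7 3)(8 11)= [5, 7, 2, 1, 4, 0, 6, 3, 11, 9, 10, 8]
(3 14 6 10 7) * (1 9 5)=(1 9 5)(3 14 6 10 7)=[0, 9, 2, 14, 4, 1, 10, 3, 8, 5, 7, 11, 12, 13, 6]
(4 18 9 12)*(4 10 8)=[0, 1, 2, 3, 18, 5, 6, 7, 4, 12, 8, 11, 10, 13, 14, 15, 16, 17, 9]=(4 18 9 12 10 8)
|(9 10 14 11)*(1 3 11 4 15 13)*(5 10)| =|(1 3 11 9 5 10 14 4 15 13)| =10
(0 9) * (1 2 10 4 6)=(0 9)(1 2 10 4 6)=[9, 2, 10, 3, 6, 5, 1, 7, 8, 0, 4]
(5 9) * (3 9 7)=(3 9 5 7)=[0, 1, 2, 9, 4, 7, 6, 3, 8, 5]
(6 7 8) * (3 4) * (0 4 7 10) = (0 4 3 7 8 6 10) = [4, 1, 2, 7, 3, 5, 10, 8, 6, 9, 0]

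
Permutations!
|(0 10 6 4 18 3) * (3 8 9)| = 8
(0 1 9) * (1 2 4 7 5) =(0 2 4 7 5 1 9) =[2, 9, 4, 3, 7, 1, 6, 5, 8, 0]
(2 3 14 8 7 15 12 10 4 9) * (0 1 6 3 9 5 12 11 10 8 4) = (0 1 6 3 14 4 5 12 8 7 15 11 10)(2 9) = [1, 6, 9, 14, 5, 12, 3, 15, 7, 2, 0, 10, 8, 13, 4, 11]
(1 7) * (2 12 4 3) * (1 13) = (1 7 13)(2 12 4 3) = [0, 7, 12, 2, 3, 5, 6, 13, 8, 9, 10, 11, 4, 1]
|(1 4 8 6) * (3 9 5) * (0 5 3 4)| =|(0 5 4 8 6 1)(3 9)| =6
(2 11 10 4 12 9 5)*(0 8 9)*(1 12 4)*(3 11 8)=[3, 12, 8, 11, 4, 2, 6, 7, 9, 5, 1, 10, 0]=(0 3 11 10 1 12)(2 8 9 5)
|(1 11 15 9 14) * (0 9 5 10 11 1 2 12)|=20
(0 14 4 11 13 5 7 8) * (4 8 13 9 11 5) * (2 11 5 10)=(0 14 8)(2 11 9 5 7 13 4 10)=[14, 1, 11, 3, 10, 7, 6, 13, 0, 5, 2, 9, 12, 4, 8]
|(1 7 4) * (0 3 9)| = 3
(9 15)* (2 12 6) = (2 12 6)(9 15) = [0, 1, 12, 3, 4, 5, 2, 7, 8, 15, 10, 11, 6, 13, 14, 9]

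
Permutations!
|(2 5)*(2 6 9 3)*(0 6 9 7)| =12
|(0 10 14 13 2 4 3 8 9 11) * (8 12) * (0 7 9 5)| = 30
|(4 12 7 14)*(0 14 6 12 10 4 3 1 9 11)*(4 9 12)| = |(0 14 3 1 12 7 6 4 10 9 11)| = 11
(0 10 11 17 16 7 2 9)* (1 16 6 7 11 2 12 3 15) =[10, 16, 9, 15, 4, 5, 7, 12, 8, 0, 2, 17, 3, 13, 14, 1, 11, 6] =(0 10 2 9)(1 16 11 17 6 7 12 3 15)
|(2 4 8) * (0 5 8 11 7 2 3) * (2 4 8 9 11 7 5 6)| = |(0 6 2 8 3)(4 7)(5 9 11)| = 30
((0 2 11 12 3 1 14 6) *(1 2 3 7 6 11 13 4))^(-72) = ((0 3 2 13 4 1 14 11 12 7 6))^(-72) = (0 1 6 4 7 13 12 2 11 3 14)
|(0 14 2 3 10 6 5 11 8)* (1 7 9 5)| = 12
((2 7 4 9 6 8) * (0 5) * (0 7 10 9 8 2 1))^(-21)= (0 4)(1 7)(2 6 9 10)(5 8)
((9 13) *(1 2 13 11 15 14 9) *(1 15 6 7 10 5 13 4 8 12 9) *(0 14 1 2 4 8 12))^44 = ((0 14 2 8)(1 4 12 9 11 6 7 10 5 13 15))^44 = (15)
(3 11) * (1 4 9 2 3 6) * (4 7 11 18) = (1 7 11 6)(2 3 18 4 9) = [0, 7, 3, 18, 9, 5, 1, 11, 8, 2, 10, 6, 12, 13, 14, 15, 16, 17, 4]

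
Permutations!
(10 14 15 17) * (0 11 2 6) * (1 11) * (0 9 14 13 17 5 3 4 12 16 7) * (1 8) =(0 8 1 11 2 6 9 14 15 5 3 4 12 16 7)(10 13 17) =[8, 11, 6, 4, 12, 3, 9, 0, 1, 14, 13, 2, 16, 17, 15, 5, 7, 10]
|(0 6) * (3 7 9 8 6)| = 6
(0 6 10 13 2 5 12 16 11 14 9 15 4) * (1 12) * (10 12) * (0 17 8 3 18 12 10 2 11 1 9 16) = (0 6 10 13 11 14 16 1 2 5 9 15 4 17 8 3 18 12) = [6, 2, 5, 18, 17, 9, 10, 7, 3, 15, 13, 14, 0, 11, 16, 4, 1, 8, 12]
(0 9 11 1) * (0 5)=(0 9 11 1 5)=[9, 5, 2, 3, 4, 0, 6, 7, 8, 11, 10, 1]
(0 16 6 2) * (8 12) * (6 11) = (0 16 11 6 2)(8 12) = [16, 1, 0, 3, 4, 5, 2, 7, 12, 9, 10, 6, 8, 13, 14, 15, 11]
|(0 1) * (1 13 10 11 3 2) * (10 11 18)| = 6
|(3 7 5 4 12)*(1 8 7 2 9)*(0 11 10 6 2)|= |(0 11 10 6 2 9 1 8 7 5 4 12 3)|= 13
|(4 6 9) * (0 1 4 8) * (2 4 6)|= |(0 1 6 9 8)(2 4)|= 10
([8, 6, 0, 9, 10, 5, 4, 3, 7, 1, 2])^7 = (0 4 9 8 10 1 7 2 6 3)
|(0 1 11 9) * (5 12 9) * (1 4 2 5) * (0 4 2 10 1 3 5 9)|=|(0 2 9 4 10 1 11 3 5 12)|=10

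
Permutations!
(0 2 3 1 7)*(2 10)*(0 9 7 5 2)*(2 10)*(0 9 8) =(0 2 3 1 5 10 9 7 8) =[2, 5, 3, 1, 4, 10, 6, 8, 0, 7, 9]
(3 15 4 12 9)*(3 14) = (3 15 4 12 9 14) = [0, 1, 2, 15, 12, 5, 6, 7, 8, 14, 10, 11, 9, 13, 3, 4]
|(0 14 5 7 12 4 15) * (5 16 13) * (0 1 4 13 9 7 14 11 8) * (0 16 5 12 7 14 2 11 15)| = 28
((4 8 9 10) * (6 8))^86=(4 6 8 9 10)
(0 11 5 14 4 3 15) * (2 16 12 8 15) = (0 11 5 14 4 3 2 16 12 8 15) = [11, 1, 16, 2, 3, 14, 6, 7, 15, 9, 10, 5, 8, 13, 4, 0, 12]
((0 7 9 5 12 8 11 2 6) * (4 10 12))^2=(0 9 4 12 11 6 7 5 10 8 2)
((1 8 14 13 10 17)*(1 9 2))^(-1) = (1 2 9 17 10 13 14 8)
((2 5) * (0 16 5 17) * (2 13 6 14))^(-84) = ((0 16 5 13 6 14 2 17))^(-84) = (0 6)(2 5)(13 17)(14 16)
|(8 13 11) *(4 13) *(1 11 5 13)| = 4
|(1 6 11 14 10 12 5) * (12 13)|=8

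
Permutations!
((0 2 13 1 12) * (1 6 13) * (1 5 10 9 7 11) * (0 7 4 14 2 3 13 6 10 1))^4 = (0 9 5 11 10 2 7 13 14 12 3 4 1)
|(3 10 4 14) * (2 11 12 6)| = |(2 11 12 6)(3 10 4 14)| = 4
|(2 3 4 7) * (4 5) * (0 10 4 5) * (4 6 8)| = 8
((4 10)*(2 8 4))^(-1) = (2 10 4 8)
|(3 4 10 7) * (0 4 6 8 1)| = 8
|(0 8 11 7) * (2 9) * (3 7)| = |(0 8 11 3 7)(2 9)| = 10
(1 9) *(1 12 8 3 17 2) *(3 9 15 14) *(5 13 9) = (1 15 14 3 17 2)(5 13 9 12 8) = [0, 15, 1, 17, 4, 13, 6, 7, 5, 12, 10, 11, 8, 9, 3, 14, 16, 2]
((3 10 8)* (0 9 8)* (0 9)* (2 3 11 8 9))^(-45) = (8 11)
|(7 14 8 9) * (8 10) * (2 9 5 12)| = 8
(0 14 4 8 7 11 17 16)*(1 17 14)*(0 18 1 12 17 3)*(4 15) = (0 12 17 16 18 1 3)(4 8 7 11 14 15) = [12, 3, 2, 0, 8, 5, 6, 11, 7, 9, 10, 14, 17, 13, 15, 4, 18, 16, 1]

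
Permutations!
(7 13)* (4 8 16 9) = (4 8 16 9)(7 13) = [0, 1, 2, 3, 8, 5, 6, 13, 16, 4, 10, 11, 12, 7, 14, 15, 9]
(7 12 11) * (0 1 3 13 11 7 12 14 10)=(0 1 3 13 11 12 7 14 10)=[1, 3, 2, 13, 4, 5, 6, 14, 8, 9, 0, 12, 7, 11, 10]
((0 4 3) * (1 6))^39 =((0 4 3)(1 6))^39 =(1 6)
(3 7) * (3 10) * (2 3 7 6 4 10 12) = (2 3 6 4 10 7 12) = [0, 1, 3, 6, 10, 5, 4, 12, 8, 9, 7, 11, 2]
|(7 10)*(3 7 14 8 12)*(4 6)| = 6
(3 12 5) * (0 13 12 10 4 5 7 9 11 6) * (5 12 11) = (0 13 11 6)(3 10 4 12 7 9 5) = [13, 1, 2, 10, 12, 3, 0, 9, 8, 5, 4, 6, 7, 11]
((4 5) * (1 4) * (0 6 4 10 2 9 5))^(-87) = ((0 6 4)(1 10 2 9 5))^(-87) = (1 9 10 5 2)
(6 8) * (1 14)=(1 14)(6 8)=[0, 14, 2, 3, 4, 5, 8, 7, 6, 9, 10, 11, 12, 13, 1]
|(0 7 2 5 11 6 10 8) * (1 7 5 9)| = 12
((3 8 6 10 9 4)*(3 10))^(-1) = (3 6 8)(4 9 10)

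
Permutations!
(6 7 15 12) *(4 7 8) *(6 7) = (4 6 8)(7 15 12) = [0, 1, 2, 3, 6, 5, 8, 15, 4, 9, 10, 11, 7, 13, 14, 12]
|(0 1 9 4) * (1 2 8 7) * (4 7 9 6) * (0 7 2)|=|(1 6 4 7)(2 8 9)|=12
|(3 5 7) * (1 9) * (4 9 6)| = |(1 6 4 9)(3 5 7)| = 12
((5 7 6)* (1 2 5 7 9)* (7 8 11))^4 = (11)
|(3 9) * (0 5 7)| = 6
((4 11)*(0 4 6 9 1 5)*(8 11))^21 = (0 9 8 5 6 4 1 11)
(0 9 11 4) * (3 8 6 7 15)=[9, 1, 2, 8, 0, 5, 7, 15, 6, 11, 10, 4, 12, 13, 14, 3]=(0 9 11 4)(3 8 6 7 15)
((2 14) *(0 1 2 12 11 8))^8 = (0 1 2 14 12 11 8)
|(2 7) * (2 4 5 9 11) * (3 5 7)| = 10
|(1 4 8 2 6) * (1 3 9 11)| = |(1 4 8 2 6 3 9 11)| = 8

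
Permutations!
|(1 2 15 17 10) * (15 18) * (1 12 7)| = 8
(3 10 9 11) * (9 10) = (3 9 11) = [0, 1, 2, 9, 4, 5, 6, 7, 8, 11, 10, 3]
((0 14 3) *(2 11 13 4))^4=((0 14 3)(2 11 13 4))^4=(0 14 3)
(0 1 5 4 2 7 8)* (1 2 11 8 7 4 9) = (0 2 4 11 8)(1 5 9) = [2, 5, 4, 3, 11, 9, 6, 7, 0, 1, 10, 8]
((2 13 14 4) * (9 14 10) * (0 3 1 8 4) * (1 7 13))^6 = ((0 3 7 13 10 9 14)(1 8 4 2))^6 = (0 14 9 10 13 7 3)(1 4)(2 8)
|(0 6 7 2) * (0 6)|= 3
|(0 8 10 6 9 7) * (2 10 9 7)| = 7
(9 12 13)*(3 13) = [0, 1, 2, 13, 4, 5, 6, 7, 8, 12, 10, 11, 3, 9] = (3 13 9 12)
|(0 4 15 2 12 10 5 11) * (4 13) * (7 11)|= 10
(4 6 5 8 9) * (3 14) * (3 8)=(3 14 8 9 4 6 5)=[0, 1, 2, 14, 6, 3, 5, 7, 9, 4, 10, 11, 12, 13, 8]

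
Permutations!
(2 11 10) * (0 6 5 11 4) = [6, 1, 4, 3, 0, 11, 5, 7, 8, 9, 2, 10] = (0 6 5 11 10 2 4)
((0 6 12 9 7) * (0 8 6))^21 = ((6 12 9 7 8))^21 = (6 12 9 7 8)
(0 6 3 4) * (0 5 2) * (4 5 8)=[6, 1, 0, 5, 8, 2, 3, 7, 4]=(0 6 3 5 2)(4 8)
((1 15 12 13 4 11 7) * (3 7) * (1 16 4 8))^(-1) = (1 8 13 12 15)(3 11 4 16 7)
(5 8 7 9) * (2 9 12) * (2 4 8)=[0, 1, 9, 3, 8, 2, 6, 12, 7, 5, 10, 11, 4]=(2 9 5)(4 8 7 12)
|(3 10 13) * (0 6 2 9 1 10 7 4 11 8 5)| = |(0 6 2 9 1 10 13 3 7 4 11 8 5)| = 13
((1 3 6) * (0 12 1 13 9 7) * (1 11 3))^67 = ((0 12 11 3 6 13 9 7))^67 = (0 3 9 12 6 7 11 13)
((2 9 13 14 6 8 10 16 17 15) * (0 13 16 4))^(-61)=(0 14 8 4 13 6 10)(2 15 17 16 9)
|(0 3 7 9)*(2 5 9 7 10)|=6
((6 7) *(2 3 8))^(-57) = ((2 3 8)(6 7))^(-57) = (8)(6 7)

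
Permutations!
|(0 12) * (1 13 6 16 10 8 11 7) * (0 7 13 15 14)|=6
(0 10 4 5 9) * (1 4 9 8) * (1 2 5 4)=(0 10 9)(2 5 8)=[10, 1, 5, 3, 4, 8, 6, 7, 2, 0, 9]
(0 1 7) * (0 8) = (0 1 7 8) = [1, 7, 2, 3, 4, 5, 6, 8, 0]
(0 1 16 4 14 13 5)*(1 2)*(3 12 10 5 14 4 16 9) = [2, 9, 1, 12, 4, 0, 6, 7, 8, 3, 5, 11, 10, 14, 13, 15, 16] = (16)(0 2 1 9 3 12 10 5)(13 14)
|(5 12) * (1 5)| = 3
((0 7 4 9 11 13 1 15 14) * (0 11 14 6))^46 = (0 13 4 15 14)(1 9 6 11 7)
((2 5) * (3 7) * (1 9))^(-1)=(1 9)(2 5)(3 7)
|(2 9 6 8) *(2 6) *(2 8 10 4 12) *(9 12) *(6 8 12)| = 6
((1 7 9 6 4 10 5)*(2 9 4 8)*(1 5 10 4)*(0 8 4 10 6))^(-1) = (0 9 2 8)(1 7)(4 6 10)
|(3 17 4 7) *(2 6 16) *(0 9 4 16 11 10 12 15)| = 13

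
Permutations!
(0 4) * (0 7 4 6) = (0 6)(4 7) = [6, 1, 2, 3, 7, 5, 0, 4]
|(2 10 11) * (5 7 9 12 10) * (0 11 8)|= 9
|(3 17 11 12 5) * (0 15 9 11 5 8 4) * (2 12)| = 24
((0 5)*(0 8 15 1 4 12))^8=(0 5 8 15 1 4 12)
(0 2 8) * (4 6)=(0 2 8)(4 6)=[2, 1, 8, 3, 6, 5, 4, 7, 0]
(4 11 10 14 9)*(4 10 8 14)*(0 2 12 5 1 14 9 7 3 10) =(0 2 12 5 1 14 7 3 10 4 11 8 9) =[2, 14, 12, 10, 11, 1, 6, 3, 9, 0, 4, 8, 5, 13, 7]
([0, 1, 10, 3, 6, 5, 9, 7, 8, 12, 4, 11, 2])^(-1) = (2 12 9 6 4 10)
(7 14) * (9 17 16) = (7 14)(9 17 16) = [0, 1, 2, 3, 4, 5, 6, 14, 8, 17, 10, 11, 12, 13, 7, 15, 9, 16]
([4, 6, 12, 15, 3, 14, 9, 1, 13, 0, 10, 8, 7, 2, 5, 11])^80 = (0 3 11 13 12 1 9 4 15 8 2 7 6)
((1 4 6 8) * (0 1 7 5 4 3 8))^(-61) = ((0 1 3 8 7 5 4 6))^(-61) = (0 8 4 1 7 6 3 5)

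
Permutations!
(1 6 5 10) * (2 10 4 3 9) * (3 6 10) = (1 10)(2 3 9)(4 6 5) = [0, 10, 3, 9, 6, 4, 5, 7, 8, 2, 1]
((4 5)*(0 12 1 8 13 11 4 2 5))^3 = ((0 12 1 8 13 11 4)(2 5))^3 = (0 8 4 1 11 12 13)(2 5)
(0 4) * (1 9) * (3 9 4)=(0 3 9 1 4)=[3, 4, 2, 9, 0, 5, 6, 7, 8, 1]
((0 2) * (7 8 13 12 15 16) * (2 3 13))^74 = ((0 3 13 12 15 16 7 8 2))^74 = (0 13 15 7 2 3 12 16 8)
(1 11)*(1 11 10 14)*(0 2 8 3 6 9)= (0 2 8 3 6 9)(1 10 14)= [2, 10, 8, 6, 4, 5, 9, 7, 3, 0, 14, 11, 12, 13, 1]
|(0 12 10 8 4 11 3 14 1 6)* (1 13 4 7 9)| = |(0 12 10 8 7 9 1 6)(3 14 13 4 11)| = 40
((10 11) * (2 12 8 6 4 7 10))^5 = ((2 12 8 6 4 7 10 11))^5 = (2 7 8 11 4 12 10 6)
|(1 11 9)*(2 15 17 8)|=12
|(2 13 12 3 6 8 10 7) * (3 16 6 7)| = |(2 13 12 16 6 8 10 3 7)| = 9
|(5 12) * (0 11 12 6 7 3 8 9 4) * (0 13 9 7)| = |(0 11 12 5 6)(3 8 7)(4 13 9)| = 15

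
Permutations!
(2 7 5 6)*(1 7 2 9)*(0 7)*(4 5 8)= (0 7 8 4 5 6 9 1)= [7, 0, 2, 3, 5, 6, 9, 8, 4, 1]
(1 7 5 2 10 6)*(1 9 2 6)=(1 7 5 6 9 2 10)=[0, 7, 10, 3, 4, 6, 9, 5, 8, 2, 1]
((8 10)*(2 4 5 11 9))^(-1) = ((2 4 5 11 9)(8 10))^(-1) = (2 9 11 5 4)(8 10)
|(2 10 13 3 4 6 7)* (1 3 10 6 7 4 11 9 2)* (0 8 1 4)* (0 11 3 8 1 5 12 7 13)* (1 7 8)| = 60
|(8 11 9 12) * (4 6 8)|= |(4 6 8 11 9 12)|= 6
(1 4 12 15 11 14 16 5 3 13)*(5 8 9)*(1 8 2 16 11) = [0, 4, 16, 13, 12, 3, 6, 7, 9, 5, 10, 14, 15, 8, 11, 1, 2] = (1 4 12 15)(2 16)(3 13 8 9 5)(11 14)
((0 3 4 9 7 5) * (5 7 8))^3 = (0 9)(3 8)(4 5) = ((0 3 4 9 8 5))^3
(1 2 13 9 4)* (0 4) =(0 4 1 2 13 9) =[4, 2, 13, 3, 1, 5, 6, 7, 8, 0, 10, 11, 12, 9]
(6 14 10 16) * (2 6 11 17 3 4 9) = (2 6 14 10 16 11 17 3 4 9) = [0, 1, 6, 4, 9, 5, 14, 7, 8, 2, 16, 17, 12, 13, 10, 15, 11, 3]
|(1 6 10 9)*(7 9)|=|(1 6 10 7 9)|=5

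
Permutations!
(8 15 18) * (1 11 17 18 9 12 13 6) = (1 11 17 18 8 15 9 12 13 6) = [0, 11, 2, 3, 4, 5, 1, 7, 15, 12, 10, 17, 13, 6, 14, 9, 16, 18, 8]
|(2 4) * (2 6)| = 3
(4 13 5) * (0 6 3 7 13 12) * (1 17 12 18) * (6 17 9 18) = [17, 9, 2, 7, 6, 4, 3, 13, 8, 18, 10, 11, 0, 5, 14, 15, 16, 12, 1] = (0 17 12)(1 9 18)(3 7 13 5 4 6)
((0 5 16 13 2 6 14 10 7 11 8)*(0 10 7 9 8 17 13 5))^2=(2 14 11 13 6 7 17)(8 9 10)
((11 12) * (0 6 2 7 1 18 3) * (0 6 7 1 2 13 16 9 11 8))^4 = ((0 7 2 1 18 3 6 13 16 9 11 12 8))^4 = (0 18 16 8 1 13 12 2 6 11 7 3 9)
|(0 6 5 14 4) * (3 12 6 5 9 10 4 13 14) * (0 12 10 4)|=|(0 5 3 10)(4 12 6 9)(13 14)|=4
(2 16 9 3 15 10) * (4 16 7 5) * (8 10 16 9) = (2 7 5 4 9 3 15 16 8 10) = [0, 1, 7, 15, 9, 4, 6, 5, 10, 3, 2, 11, 12, 13, 14, 16, 8]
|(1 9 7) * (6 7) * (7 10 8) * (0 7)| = |(0 7 1 9 6 10 8)| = 7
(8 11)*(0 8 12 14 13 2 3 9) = (0 8 11 12 14 13 2 3 9) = [8, 1, 3, 9, 4, 5, 6, 7, 11, 0, 10, 12, 14, 2, 13]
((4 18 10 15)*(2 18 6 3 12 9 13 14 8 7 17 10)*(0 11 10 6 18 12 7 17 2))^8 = (0 10 4)(2 3 17 14 9)(6 8 13 12 7)(11 15 18)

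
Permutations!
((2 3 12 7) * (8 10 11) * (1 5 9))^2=((1 5 9)(2 3 12 7)(8 10 11))^2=(1 9 5)(2 12)(3 7)(8 11 10)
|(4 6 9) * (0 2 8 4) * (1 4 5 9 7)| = |(0 2 8 5 9)(1 4 6 7)| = 20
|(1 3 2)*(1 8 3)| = 3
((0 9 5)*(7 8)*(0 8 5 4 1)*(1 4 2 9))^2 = (9)(5 7 8)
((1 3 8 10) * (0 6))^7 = (0 6)(1 10 8 3)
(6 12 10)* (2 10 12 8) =[0, 1, 10, 3, 4, 5, 8, 7, 2, 9, 6, 11, 12] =(12)(2 10 6 8)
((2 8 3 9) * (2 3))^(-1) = (2 8)(3 9)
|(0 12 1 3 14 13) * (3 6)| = 7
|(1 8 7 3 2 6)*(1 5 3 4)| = |(1 8 7 4)(2 6 5 3)| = 4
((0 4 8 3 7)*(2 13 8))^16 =(0 2 8 7 4 13 3)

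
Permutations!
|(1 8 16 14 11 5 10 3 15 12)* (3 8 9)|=30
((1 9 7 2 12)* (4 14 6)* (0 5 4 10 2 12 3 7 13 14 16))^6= (0 4)(1 2 13 7 6)(3 14 12 10 9)(5 16)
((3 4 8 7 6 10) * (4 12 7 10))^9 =(3 7 4 10 12 6 8)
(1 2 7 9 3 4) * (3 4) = [0, 2, 7, 3, 1, 5, 6, 9, 8, 4] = (1 2 7 9 4)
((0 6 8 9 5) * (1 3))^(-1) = (0 5 9 8 6)(1 3)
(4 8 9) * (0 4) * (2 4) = (0 2 4 8 9) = [2, 1, 4, 3, 8, 5, 6, 7, 9, 0]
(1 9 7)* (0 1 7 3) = [1, 9, 2, 0, 4, 5, 6, 7, 8, 3] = (0 1 9 3)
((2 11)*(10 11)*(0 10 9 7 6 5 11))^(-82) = ((0 10)(2 9 7 6 5 11))^(-82) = (2 7 5)(6 11 9)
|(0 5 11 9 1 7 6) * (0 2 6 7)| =10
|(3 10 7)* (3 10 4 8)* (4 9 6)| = 10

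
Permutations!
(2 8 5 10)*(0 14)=(0 14)(2 8 5 10)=[14, 1, 8, 3, 4, 10, 6, 7, 5, 9, 2, 11, 12, 13, 0]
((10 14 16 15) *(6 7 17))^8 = (6 17 7)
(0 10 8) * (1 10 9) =[9, 10, 2, 3, 4, 5, 6, 7, 0, 1, 8] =(0 9 1 10 8)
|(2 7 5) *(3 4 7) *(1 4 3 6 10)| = 7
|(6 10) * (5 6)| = 3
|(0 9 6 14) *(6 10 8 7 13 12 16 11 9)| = 24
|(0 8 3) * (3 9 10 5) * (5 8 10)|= 6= |(0 10 8 9 5 3)|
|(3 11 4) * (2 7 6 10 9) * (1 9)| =|(1 9 2 7 6 10)(3 11 4)| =6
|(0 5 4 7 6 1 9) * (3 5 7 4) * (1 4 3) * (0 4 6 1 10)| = 8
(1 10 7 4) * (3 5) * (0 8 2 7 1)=[8, 10, 7, 5, 0, 3, 6, 4, 2, 9, 1]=(0 8 2 7 4)(1 10)(3 5)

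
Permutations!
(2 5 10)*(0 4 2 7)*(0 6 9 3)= (0 4 2 5 10 7 6 9 3)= [4, 1, 5, 0, 2, 10, 9, 6, 8, 3, 7]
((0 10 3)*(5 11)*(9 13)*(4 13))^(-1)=((0 10 3)(4 13 9)(5 11))^(-1)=(0 3 10)(4 9 13)(5 11)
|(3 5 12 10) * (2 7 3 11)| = 7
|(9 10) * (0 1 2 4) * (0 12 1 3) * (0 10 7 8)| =12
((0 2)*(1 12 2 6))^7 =(0 1 2 6 12)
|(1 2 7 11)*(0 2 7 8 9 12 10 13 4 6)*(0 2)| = |(1 7 11)(2 8 9 12 10 13 4 6)| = 24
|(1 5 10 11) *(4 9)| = 4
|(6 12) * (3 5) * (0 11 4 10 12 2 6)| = |(0 11 4 10 12)(2 6)(3 5)| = 10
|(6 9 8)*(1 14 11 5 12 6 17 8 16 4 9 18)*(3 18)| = 24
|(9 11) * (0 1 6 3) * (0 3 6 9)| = 4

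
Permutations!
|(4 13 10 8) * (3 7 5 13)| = 7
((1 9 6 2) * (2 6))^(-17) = (1 9 2)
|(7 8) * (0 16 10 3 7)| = 6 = |(0 16 10 3 7 8)|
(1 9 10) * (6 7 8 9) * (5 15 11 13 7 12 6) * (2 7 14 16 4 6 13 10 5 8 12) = (1 8 9 5 15 11 10)(2 7 12 13 14 16 4 6) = [0, 8, 7, 3, 6, 15, 2, 12, 9, 5, 1, 10, 13, 14, 16, 11, 4]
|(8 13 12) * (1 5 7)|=3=|(1 5 7)(8 13 12)|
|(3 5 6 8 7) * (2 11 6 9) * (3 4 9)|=14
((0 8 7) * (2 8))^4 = (8)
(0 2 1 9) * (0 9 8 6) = (9)(0 2 1 8 6) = [2, 8, 1, 3, 4, 5, 0, 7, 6, 9]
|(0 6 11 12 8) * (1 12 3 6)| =12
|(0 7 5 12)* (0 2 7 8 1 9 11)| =|(0 8 1 9 11)(2 7 5 12)| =20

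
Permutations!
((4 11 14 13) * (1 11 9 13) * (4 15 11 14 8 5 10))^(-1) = ((1 14)(4 9 13 15 11 8 5 10))^(-1) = (1 14)(4 10 5 8 11 15 13 9)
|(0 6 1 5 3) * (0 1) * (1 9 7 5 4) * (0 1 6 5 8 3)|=12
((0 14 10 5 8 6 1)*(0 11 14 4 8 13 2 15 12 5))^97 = ((0 4 8 6 1 11 14 10)(2 15 12 5 13))^97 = (0 4 8 6 1 11 14 10)(2 12 13 15 5)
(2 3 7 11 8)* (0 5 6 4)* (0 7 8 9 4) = [5, 1, 3, 8, 7, 6, 0, 11, 2, 4, 10, 9] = (0 5 6)(2 3 8)(4 7 11 9)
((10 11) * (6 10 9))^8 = (11)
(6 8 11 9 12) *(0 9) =(0 9 12 6 8 11) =[9, 1, 2, 3, 4, 5, 8, 7, 11, 12, 10, 0, 6]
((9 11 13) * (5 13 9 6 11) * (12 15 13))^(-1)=((5 12 15 13 6 11 9))^(-1)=(5 9 11 6 13 15 12)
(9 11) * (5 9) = (5 9 11) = [0, 1, 2, 3, 4, 9, 6, 7, 8, 11, 10, 5]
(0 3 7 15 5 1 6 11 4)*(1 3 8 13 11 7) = (0 8 13 11 4)(1 6 7 15 5 3) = [8, 6, 2, 1, 0, 3, 7, 15, 13, 9, 10, 4, 12, 11, 14, 5]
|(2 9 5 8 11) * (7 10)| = |(2 9 5 8 11)(7 10)| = 10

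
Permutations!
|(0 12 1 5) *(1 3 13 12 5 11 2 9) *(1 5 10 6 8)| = |(0 10 6 8 1 11 2 9 5)(3 13 12)| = 9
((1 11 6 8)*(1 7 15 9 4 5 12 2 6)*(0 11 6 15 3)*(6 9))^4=((0 11 1 9 4 5 12 2 15 6 8 7 3))^4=(0 4 15 3 9 2 7 1 12 8 11 5 6)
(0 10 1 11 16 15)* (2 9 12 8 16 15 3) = [10, 11, 9, 2, 4, 5, 6, 7, 16, 12, 1, 15, 8, 13, 14, 0, 3] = (0 10 1 11 15)(2 9 12 8 16 3)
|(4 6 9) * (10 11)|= 6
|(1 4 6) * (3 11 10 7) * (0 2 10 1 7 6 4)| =8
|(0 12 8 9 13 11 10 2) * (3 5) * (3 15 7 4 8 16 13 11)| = 14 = |(0 12 16 13 3 5 15 7 4 8 9 11 10 2)|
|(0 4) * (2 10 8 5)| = 4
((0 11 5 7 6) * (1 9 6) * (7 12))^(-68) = (0 7)(1 11)(5 9)(6 12) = ((0 11 5 12 7 1 9 6))^(-68)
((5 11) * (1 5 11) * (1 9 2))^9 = ((11)(1 5 9 2))^9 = (11)(1 5 9 2)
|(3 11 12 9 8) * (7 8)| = 6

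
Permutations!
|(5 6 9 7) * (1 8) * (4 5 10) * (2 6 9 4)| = |(1 8)(2 6 4 5 9 7 10)| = 14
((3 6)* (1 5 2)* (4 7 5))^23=(1 5 4 2 7)(3 6)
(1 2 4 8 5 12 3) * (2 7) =[0, 7, 4, 1, 8, 12, 6, 2, 5, 9, 10, 11, 3] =(1 7 2 4 8 5 12 3)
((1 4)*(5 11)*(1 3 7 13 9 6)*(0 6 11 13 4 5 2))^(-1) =(0 2 11 9 13 5 1 6)(3 4 7)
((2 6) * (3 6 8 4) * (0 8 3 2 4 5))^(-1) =((0 8 5)(2 3 6 4))^(-1) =(0 5 8)(2 4 6 3)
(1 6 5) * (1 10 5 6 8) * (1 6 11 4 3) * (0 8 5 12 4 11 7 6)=(0 8)(1 5 10 12 4 3)(6 7)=[8, 5, 2, 1, 3, 10, 7, 6, 0, 9, 12, 11, 4]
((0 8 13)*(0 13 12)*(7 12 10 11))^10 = ((13)(0 8 10 11 7 12))^10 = (13)(0 7 10)(8 12 11)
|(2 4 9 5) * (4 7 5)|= 6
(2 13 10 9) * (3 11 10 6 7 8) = (2 13 6 7 8 3 11 10 9) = [0, 1, 13, 11, 4, 5, 7, 8, 3, 2, 9, 10, 12, 6]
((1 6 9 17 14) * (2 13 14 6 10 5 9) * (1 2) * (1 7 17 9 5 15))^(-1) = ((1 10 15)(2 13 14)(6 7 17))^(-1) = (1 15 10)(2 14 13)(6 17 7)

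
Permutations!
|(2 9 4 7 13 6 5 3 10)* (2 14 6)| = 5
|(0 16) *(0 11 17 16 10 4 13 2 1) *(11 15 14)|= 30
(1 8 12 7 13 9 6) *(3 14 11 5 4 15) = [0, 8, 2, 14, 15, 4, 1, 13, 12, 6, 10, 5, 7, 9, 11, 3] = (1 8 12 7 13 9 6)(3 14 11 5 4 15)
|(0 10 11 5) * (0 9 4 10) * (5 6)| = 6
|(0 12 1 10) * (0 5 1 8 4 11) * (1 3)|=20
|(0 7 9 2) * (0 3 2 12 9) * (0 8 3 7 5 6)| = |(0 5 6)(2 7 8 3)(9 12)| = 12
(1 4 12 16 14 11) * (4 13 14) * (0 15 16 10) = (0 15 16 4 12 10)(1 13 14 11) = [15, 13, 2, 3, 12, 5, 6, 7, 8, 9, 0, 1, 10, 14, 11, 16, 4]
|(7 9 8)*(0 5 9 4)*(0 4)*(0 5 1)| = 4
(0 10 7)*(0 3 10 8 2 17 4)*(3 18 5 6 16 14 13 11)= (0 8 2 17 4)(3 10 7 18 5 6 16 14 13 11)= [8, 1, 17, 10, 0, 6, 16, 18, 2, 9, 7, 3, 12, 11, 13, 15, 14, 4, 5]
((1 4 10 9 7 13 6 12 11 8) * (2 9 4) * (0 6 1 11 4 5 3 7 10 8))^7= (0 6 12 4 8 11)(1 13 7 3 5 10 9 2)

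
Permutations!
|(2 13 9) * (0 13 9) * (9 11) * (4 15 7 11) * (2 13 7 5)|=20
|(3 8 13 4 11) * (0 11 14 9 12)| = 9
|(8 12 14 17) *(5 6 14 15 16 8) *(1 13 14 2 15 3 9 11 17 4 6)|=15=|(1 13 14 4 6 2 15 16 8 12 3 9 11 17 5)|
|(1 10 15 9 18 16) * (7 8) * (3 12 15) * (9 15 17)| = |(1 10 3 12 17 9 18 16)(7 8)| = 8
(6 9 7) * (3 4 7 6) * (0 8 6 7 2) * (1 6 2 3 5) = (0 8 2)(1 6 9 7 5)(3 4) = [8, 6, 0, 4, 3, 1, 9, 5, 2, 7]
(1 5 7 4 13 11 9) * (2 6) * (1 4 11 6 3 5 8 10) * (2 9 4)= (1 8 10)(2 3 5 7 11 4 13 6 9)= [0, 8, 3, 5, 13, 7, 9, 11, 10, 2, 1, 4, 12, 6]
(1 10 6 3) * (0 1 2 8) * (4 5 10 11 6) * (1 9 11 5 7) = (0 9 11 6 3 2 8)(1 5 10 4 7) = [9, 5, 8, 2, 7, 10, 3, 1, 0, 11, 4, 6]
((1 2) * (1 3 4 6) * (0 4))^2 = (0 6 2)(1 3 4)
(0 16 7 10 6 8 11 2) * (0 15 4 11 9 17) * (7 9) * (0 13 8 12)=(0 16 9 17 13 8 7 10 6 12)(2 15 4 11)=[16, 1, 15, 3, 11, 5, 12, 10, 7, 17, 6, 2, 0, 8, 14, 4, 9, 13]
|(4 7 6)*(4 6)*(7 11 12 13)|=|(4 11 12 13 7)|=5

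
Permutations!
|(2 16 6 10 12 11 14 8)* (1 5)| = |(1 5)(2 16 6 10 12 11 14 8)| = 8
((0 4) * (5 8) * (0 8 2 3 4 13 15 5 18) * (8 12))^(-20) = ((0 13 15 5 2 3 4 12 8 18))^(-20) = (18)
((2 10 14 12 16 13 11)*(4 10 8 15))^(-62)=((2 8 15 4 10 14 12 16 13 11))^(-62)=(2 13 12 10 15)(4 8 11 16 14)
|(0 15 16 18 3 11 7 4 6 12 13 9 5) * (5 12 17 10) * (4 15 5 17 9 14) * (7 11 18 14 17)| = |(0 5)(3 18)(4 6 9 12 13 17 10 7 15 16 14)| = 22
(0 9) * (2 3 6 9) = (0 2 3 6 9) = [2, 1, 3, 6, 4, 5, 9, 7, 8, 0]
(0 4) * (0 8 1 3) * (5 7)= (0 4 8 1 3)(5 7)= [4, 3, 2, 0, 8, 7, 6, 5, 1]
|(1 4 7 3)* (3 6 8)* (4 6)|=|(1 6 8 3)(4 7)|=4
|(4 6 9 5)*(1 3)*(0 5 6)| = 6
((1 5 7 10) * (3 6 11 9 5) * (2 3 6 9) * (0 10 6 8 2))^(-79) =((0 10 1 8 2 3 9 5 7 6 11))^(-79) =(0 6 5 3 8 10 11 7 9 2 1)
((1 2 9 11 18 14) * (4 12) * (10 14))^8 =(1 2 9 11 18 10 14)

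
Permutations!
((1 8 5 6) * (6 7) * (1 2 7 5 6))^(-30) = (8)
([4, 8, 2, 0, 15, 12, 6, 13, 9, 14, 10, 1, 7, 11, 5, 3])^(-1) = (0 3 15 4)(1 11 13 7 12 5 14 9 8)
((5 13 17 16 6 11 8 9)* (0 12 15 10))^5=(0 12 15 10)(5 11 17 9 6 13 8 16)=((0 12 15 10)(5 13 17 16 6 11 8 9))^5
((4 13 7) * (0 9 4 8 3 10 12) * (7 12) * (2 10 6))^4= ((0 9 4 13 12)(2 10 7 8 3 6))^4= (0 12 13 4 9)(2 3 7)(6 8 10)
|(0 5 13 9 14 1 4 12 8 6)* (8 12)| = 9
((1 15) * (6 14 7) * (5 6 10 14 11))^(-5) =((1 15)(5 6 11)(7 10 14))^(-5) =(1 15)(5 6 11)(7 10 14)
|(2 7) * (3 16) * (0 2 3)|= 5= |(0 2 7 3 16)|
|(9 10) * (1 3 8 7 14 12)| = |(1 3 8 7 14 12)(9 10)| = 6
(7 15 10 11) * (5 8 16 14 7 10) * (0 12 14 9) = [12, 1, 2, 3, 4, 8, 6, 15, 16, 0, 11, 10, 14, 13, 7, 5, 9] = (0 12 14 7 15 5 8 16 9)(10 11)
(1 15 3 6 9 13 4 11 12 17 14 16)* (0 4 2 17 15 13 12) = [4, 13, 17, 6, 11, 5, 9, 7, 8, 12, 10, 0, 15, 2, 16, 3, 1, 14] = (0 4 11)(1 13 2 17 14 16)(3 6 9 12 15)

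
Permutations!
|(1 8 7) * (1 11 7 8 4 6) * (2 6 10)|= |(1 4 10 2 6)(7 11)|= 10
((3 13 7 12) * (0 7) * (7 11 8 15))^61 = (0 12 8 13 7 11 3 15)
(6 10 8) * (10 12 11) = (6 12 11 10 8) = [0, 1, 2, 3, 4, 5, 12, 7, 6, 9, 8, 10, 11]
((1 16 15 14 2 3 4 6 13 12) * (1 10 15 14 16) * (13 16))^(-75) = ((2 3 4 6 16 14)(10 15 13 12))^(-75) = (2 6)(3 16)(4 14)(10 15 13 12)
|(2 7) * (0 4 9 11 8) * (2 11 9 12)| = |(0 4 12 2 7 11 8)| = 7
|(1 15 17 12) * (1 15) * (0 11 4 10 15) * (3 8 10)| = 9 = |(0 11 4 3 8 10 15 17 12)|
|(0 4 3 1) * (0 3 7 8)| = 4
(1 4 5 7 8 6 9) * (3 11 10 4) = (1 3 11 10 4 5 7 8 6 9) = [0, 3, 2, 11, 5, 7, 9, 8, 6, 1, 4, 10]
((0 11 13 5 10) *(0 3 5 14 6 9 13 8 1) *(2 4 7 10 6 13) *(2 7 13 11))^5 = (0 11 4 1 14 2 8 13)(3 10 7 9 6 5) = ((0 2 4 13 14 11 8 1)(3 5 6 9 7 10))^5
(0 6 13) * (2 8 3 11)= (0 6 13)(2 8 3 11)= [6, 1, 8, 11, 4, 5, 13, 7, 3, 9, 10, 2, 12, 0]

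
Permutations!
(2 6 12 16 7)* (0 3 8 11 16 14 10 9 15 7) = [3, 1, 6, 8, 4, 5, 12, 2, 11, 15, 9, 16, 14, 13, 10, 7, 0] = (0 3 8 11 16)(2 6 12 14 10 9 15 7)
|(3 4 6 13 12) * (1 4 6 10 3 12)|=|(1 4 10 3 6 13)|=6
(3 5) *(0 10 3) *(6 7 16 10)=(0 6 7 16 10 3 5)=[6, 1, 2, 5, 4, 0, 7, 16, 8, 9, 3, 11, 12, 13, 14, 15, 10]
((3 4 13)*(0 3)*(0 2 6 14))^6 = (0 14 6 2 13 4 3)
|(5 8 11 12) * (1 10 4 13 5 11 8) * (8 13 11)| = |(1 10 4 11 12 8 13 5)| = 8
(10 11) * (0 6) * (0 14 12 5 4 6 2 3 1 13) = (0 2 3 1 13)(4 6 14 12 5)(10 11) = [2, 13, 3, 1, 6, 4, 14, 7, 8, 9, 11, 10, 5, 0, 12]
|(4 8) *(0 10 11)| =|(0 10 11)(4 8)| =6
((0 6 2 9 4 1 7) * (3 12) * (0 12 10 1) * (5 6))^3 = ((0 5 6 2 9 4)(1 7 12 3 10))^3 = (0 2)(1 3 7 10 12)(4 6)(5 9)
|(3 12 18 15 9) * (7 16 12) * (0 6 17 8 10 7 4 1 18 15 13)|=15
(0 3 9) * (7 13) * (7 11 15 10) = (0 3 9)(7 13 11 15 10) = [3, 1, 2, 9, 4, 5, 6, 13, 8, 0, 7, 15, 12, 11, 14, 10]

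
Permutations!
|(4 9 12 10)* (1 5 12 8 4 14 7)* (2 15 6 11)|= 12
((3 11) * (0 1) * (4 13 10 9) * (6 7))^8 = ((0 1)(3 11)(4 13 10 9)(6 7))^8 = (13)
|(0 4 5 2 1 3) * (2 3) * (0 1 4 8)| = |(0 8)(1 2 4 5 3)| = 10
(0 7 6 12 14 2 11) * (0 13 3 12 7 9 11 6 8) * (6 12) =(0 9 11 13 3 6 7 8)(2 12 14) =[9, 1, 12, 6, 4, 5, 7, 8, 0, 11, 10, 13, 14, 3, 2]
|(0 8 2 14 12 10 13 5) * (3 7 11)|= 24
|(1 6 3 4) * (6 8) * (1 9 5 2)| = |(1 8 6 3 4 9 5 2)| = 8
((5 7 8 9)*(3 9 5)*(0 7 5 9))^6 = ((0 7 8 9 3))^6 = (0 7 8 9 3)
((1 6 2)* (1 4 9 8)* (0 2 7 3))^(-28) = ((0 2 4 9 8 1 6 7 3))^(-28) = (0 3 7 6 1 8 9 4 2)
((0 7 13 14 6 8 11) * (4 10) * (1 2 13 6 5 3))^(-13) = ((0 7 6 8 11)(1 2 13 14 5 3)(4 10))^(-13) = (0 6 11 7 8)(1 3 5 14 13 2)(4 10)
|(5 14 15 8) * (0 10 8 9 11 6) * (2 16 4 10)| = |(0 2 16 4 10 8 5 14 15 9 11 6)| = 12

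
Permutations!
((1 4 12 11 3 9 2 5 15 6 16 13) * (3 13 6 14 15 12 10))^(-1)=((1 4 10 3 9 2 5 12 11 13)(6 16)(14 15))^(-1)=(1 13 11 12 5 2 9 3 10 4)(6 16)(14 15)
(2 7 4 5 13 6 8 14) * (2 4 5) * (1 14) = (1 14 4 2 7 5 13 6 8) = [0, 14, 7, 3, 2, 13, 8, 5, 1, 9, 10, 11, 12, 6, 4]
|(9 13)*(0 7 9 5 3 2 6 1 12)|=10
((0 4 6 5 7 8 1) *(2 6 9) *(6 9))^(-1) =(0 1 8 7 5 6 4)(2 9)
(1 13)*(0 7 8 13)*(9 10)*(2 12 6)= [7, 0, 12, 3, 4, 5, 2, 8, 13, 10, 9, 11, 6, 1]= (0 7 8 13 1)(2 12 6)(9 10)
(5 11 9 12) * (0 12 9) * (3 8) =[12, 1, 2, 8, 4, 11, 6, 7, 3, 9, 10, 0, 5] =(0 12 5 11)(3 8)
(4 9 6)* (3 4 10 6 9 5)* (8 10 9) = [0, 1, 2, 4, 5, 3, 9, 7, 10, 8, 6] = (3 4 5)(6 9 8 10)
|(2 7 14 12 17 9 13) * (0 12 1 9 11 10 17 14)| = |(0 12 14 1 9 13 2 7)(10 17 11)| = 24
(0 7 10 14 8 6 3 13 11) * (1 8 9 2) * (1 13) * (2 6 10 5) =(0 7 5 2 13 11)(1 8 10 14 9 6 3) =[7, 8, 13, 1, 4, 2, 3, 5, 10, 6, 14, 0, 12, 11, 9]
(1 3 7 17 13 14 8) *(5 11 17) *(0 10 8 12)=(0 10 8 1 3 7 5 11 17 13 14 12)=[10, 3, 2, 7, 4, 11, 6, 5, 1, 9, 8, 17, 0, 14, 12, 15, 16, 13]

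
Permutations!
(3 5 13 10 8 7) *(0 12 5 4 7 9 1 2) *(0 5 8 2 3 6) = (0 12 8 9 1 3 4 7 6)(2 5 13 10) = [12, 3, 5, 4, 7, 13, 0, 6, 9, 1, 2, 11, 8, 10]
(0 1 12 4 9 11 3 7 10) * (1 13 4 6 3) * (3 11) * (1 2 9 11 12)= [13, 1, 9, 7, 11, 5, 12, 10, 8, 3, 0, 2, 6, 4]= (0 13 4 11 2 9 3 7 10)(6 12)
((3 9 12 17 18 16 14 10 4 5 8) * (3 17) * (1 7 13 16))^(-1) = (1 18 17 8 5 4 10 14 16 13 7)(3 12 9)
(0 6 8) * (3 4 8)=(0 6 3 4 8)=[6, 1, 2, 4, 8, 5, 3, 7, 0]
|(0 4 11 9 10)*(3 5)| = |(0 4 11 9 10)(3 5)| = 10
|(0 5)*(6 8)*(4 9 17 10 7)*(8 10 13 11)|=|(0 5)(4 9 17 13 11 8 6 10 7)|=18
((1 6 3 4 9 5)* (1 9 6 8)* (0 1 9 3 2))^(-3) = (0 4 9)(1 6 5)(2 3 8)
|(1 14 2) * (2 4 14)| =|(1 2)(4 14)| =2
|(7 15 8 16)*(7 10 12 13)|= |(7 15 8 16 10 12 13)|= 7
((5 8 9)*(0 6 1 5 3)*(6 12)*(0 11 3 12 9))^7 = (12)(3 11)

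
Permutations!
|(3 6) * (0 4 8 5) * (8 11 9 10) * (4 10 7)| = |(0 10 8 5)(3 6)(4 11 9 7)| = 4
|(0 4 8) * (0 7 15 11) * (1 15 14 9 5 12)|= |(0 4 8 7 14 9 5 12 1 15 11)|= 11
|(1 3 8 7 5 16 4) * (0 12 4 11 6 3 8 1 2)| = 8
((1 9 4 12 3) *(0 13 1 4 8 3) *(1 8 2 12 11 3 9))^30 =(13) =((0 13 8 9 2 12)(3 4 11))^30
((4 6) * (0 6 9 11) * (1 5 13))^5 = (1 13 5)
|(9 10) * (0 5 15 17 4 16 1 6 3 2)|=|(0 5 15 17 4 16 1 6 3 2)(9 10)|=10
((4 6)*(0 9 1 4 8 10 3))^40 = (10)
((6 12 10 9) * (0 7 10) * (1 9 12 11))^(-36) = (12)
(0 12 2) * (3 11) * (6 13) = [12, 1, 0, 11, 4, 5, 13, 7, 8, 9, 10, 3, 2, 6] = (0 12 2)(3 11)(6 13)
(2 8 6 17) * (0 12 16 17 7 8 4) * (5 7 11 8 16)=(0 12 5 7 16 17 2 4)(6 11 8)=[12, 1, 4, 3, 0, 7, 11, 16, 6, 9, 10, 8, 5, 13, 14, 15, 17, 2]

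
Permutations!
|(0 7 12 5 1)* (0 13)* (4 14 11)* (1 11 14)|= 8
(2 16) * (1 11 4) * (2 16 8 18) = [0, 11, 8, 3, 1, 5, 6, 7, 18, 9, 10, 4, 12, 13, 14, 15, 16, 17, 2] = (1 11 4)(2 8 18)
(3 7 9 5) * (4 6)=(3 7 9 5)(4 6)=[0, 1, 2, 7, 6, 3, 4, 9, 8, 5]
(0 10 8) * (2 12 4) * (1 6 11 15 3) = (0 10 8)(1 6 11 15 3)(2 12 4) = [10, 6, 12, 1, 2, 5, 11, 7, 0, 9, 8, 15, 4, 13, 14, 3]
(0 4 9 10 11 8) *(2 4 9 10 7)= (0 9 7 2 4 10 11 8)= [9, 1, 4, 3, 10, 5, 6, 2, 0, 7, 11, 8]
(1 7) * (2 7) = [0, 2, 7, 3, 4, 5, 6, 1] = (1 2 7)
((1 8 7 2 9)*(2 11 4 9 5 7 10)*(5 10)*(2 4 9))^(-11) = ((1 8 5 7 11 9)(2 10 4))^(-11) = (1 8 5 7 11 9)(2 10 4)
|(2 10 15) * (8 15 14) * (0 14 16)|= 7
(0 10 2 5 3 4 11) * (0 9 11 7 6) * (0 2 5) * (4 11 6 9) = (0 10 5 3 11 4 7 9 6 2) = [10, 1, 0, 11, 7, 3, 2, 9, 8, 6, 5, 4]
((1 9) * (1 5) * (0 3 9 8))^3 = (0 5)(1 3)(8 9)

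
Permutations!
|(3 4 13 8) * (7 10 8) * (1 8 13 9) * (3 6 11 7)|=|(1 8 6 11 7 10 13 3 4 9)|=10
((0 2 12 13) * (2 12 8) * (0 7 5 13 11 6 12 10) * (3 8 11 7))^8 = (2 8 3 13 5 7 12 6 11)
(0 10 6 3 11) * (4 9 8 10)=[4, 1, 2, 11, 9, 5, 3, 7, 10, 8, 6, 0]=(0 4 9 8 10 6 3 11)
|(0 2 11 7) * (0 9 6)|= 6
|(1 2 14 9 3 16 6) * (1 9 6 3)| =10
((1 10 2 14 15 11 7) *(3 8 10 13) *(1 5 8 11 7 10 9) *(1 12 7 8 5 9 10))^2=((1 13 3 11)(2 14 15 8 10)(7 9 12))^2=(1 3)(2 15 10 14 8)(7 12 9)(11 13)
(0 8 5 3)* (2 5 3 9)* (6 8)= [6, 1, 5, 0, 4, 9, 8, 7, 3, 2]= (0 6 8 3)(2 5 9)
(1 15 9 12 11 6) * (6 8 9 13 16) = [0, 15, 2, 3, 4, 5, 1, 7, 9, 12, 10, 8, 11, 16, 14, 13, 6] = (1 15 13 16 6)(8 9 12 11)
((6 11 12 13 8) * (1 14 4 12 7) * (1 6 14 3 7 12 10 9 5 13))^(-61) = ((1 3 7 6 11 12)(4 10 9 5 13 8 14))^(-61) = (1 12 11 6 7 3)(4 9 13 14 10 5 8)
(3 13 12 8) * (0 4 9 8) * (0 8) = (0 4 9)(3 13 12 8) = [4, 1, 2, 13, 9, 5, 6, 7, 3, 0, 10, 11, 8, 12]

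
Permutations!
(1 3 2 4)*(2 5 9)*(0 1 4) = [1, 3, 0, 5, 4, 9, 6, 7, 8, 2] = (0 1 3 5 9 2)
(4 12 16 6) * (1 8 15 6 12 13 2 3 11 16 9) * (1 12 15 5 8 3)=[0, 3, 1, 11, 13, 8, 4, 7, 5, 12, 10, 16, 9, 2, 14, 6, 15]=(1 3 11 16 15 6 4 13 2)(5 8)(9 12)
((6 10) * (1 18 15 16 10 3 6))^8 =(1 16 18 10 15)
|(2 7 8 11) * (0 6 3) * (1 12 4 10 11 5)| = |(0 6 3)(1 12 4 10 11 2 7 8 5)| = 9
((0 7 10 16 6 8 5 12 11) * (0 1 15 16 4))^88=(16)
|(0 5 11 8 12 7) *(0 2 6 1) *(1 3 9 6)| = |(0 5 11 8 12 7 2 1)(3 9 6)| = 24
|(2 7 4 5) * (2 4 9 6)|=|(2 7 9 6)(4 5)|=4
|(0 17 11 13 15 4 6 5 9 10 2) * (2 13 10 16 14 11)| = |(0 17 2)(4 6 5 9 16 14 11 10 13 15)| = 30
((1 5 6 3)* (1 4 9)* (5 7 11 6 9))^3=((1 7 11 6 3 4 5 9))^3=(1 6 5 7 3 9 11 4)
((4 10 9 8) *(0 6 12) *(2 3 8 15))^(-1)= (0 12 6)(2 15 9 10 4 8 3)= ((0 6 12)(2 3 8 4 10 9 15))^(-1)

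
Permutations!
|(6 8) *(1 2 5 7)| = |(1 2 5 7)(6 8)| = 4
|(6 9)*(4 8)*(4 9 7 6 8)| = 2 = |(6 7)(8 9)|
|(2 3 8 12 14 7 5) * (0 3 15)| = |(0 3 8 12 14 7 5 2 15)| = 9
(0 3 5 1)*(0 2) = (0 3 5 1 2) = [3, 2, 0, 5, 4, 1]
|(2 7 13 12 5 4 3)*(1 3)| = |(1 3 2 7 13 12 5 4)| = 8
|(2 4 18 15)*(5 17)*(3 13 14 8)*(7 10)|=4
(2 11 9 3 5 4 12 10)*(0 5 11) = (0 5 4 12 10 2)(3 11 9) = [5, 1, 0, 11, 12, 4, 6, 7, 8, 3, 2, 9, 10]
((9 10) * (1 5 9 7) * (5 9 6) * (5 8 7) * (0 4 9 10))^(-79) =(0 9 4)(1 7 8 6 5 10)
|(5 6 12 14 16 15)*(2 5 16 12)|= |(2 5 6)(12 14)(15 16)|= 6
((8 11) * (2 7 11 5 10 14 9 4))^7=((2 7 11 8 5 10 14 9 4))^7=(2 9 10 8 7 4 14 5 11)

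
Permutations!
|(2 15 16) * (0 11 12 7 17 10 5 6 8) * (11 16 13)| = |(0 16 2 15 13 11 12 7 17 10 5 6 8)| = 13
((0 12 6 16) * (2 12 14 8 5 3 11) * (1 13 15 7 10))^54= (0 3 6 8 2)(1 10 7 15 13)(5 12 14 11 16)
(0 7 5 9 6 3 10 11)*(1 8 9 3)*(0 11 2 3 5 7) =(11)(1 8 9 6)(2 3 10) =[0, 8, 3, 10, 4, 5, 1, 7, 9, 6, 2, 11]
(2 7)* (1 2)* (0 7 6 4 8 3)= (0 7 1 2 6 4 8 3)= [7, 2, 6, 0, 8, 5, 4, 1, 3]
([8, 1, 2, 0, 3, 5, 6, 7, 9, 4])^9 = [3, 1, 2, 4, 9, 5, 6, 7, 0, 8]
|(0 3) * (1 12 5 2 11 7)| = |(0 3)(1 12 5 2 11 7)| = 6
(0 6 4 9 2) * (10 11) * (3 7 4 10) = [6, 1, 0, 7, 9, 5, 10, 4, 8, 2, 11, 3] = (0 6 10 11 3 7 4 9 2)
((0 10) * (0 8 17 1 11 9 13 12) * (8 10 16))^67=(0 1 12 17 13 8 9 16 11)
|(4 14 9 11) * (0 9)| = 5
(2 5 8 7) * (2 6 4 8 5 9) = (2 9)(4 8 7 6) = [0, 1, 9, 3, 8, 5, 4, 6, 7, 2]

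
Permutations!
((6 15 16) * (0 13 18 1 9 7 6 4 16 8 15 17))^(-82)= (0 6 9 18)(1 13 17 7)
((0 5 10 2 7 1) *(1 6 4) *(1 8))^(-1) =((0 5 10 2 7 6 4 8 1))^(-1) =(0 1 8 4 6 7 2 10 5)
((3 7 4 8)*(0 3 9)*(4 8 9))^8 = ((0 3 7 8 4 9))^8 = (0 7 4)(3 8 9)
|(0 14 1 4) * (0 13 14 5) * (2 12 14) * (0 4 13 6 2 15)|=10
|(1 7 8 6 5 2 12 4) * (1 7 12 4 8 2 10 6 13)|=|(1 12 8 13)(2 4 7)(5 10 6)|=12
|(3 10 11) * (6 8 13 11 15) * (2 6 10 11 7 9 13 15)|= |(2 6 8 15 10)(3 11)(7 9 13)|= 30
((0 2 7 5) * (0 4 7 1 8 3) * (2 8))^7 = (0 8 3)(1 2)(4 7 5)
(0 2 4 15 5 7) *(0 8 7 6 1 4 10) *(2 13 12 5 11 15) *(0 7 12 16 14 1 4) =(0 13 16 14 1)(2 10 7 8 12 5 6 4)(11 15) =[13, 0, 10, 3, 2, 6, 4, 8, 12, 9, 7, 15, 5, 16, 1, 11, 14]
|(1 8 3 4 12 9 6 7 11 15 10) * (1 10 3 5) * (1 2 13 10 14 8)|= 24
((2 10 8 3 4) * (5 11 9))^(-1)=(2 4 3 8 10)(5 9 11)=((2 10 8 3 4)(5 11 9))^(-1)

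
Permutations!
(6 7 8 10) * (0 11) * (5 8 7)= [11, 1, 2, 3, 4, 8, 5, 7, 10, 9, 6, 0]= (0 11)(5 8 10 6)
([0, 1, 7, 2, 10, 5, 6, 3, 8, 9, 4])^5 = (2 3 7)(4 10)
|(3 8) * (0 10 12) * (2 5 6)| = 6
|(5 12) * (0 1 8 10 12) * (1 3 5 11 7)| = 6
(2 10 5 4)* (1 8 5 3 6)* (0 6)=[6, 8, 10, 0, 2, 4, 1, 7, 5, 9, 3]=(0 6 1 8 5 4 2 10 3)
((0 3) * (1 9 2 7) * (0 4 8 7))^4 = ((0 3 4 8 7 1 9 2))^4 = (0 7)(1 3)(2 8)(4 9)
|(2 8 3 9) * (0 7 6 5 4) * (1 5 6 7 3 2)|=|(0 3 9 1 5 4)(2 8)|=6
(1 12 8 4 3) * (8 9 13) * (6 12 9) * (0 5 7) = (0 5 7)(1 9 13 8 4 3)(6 12) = [5, 9, 2, 1, 3, 7, 12, 0, 4, 13, 10, 11, 6, 8]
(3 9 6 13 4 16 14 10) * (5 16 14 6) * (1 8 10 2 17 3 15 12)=(1 8 10 15 12)(2 17 3 9 5 16 6 13 4 14)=[0, 8, 17, 9, 14, 16, 13, 7, 10, 5, 15, 11, 1, 4, 2, 12, 6, 3]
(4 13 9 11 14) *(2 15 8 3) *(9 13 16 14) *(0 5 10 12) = (0 5 10 12)(2 15 8 3)(4 16 14)(9 11) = [5, 1, 15, 2, 16, 10, 6, 7, 3, 11, 12, 9, 0, 13, 4, 8, 14]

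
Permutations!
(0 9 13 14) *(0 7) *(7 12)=[9, 1, 2, 3, 4, 5, 6, 0, 8, 13, 10, 11, 7, 14, 12]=(0 9 13 14 12 7)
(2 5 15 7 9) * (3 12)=(2 5 15 7 9)(3 12)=[0, 1, 5, 12, 4, 15, 6, 9, 8, 2, 10, 11, 3, 13, 14, 7]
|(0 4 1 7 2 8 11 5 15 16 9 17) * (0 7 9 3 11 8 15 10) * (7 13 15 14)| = |(0 4 1 9 17 13 15 16 3 11 5 10)(2 14 7)| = 12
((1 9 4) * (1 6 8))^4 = ((1 9 4 6 8))^4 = (1 8 6 4 9)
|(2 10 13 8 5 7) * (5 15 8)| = 10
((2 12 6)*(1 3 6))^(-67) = ((1 3 6 2 12))^(-67) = (1 2 3 12 6)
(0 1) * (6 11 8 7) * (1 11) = [11, 0, 2, 3, 4, 5, 1, 6, 7, 9, 10, 8] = (0 11 8 7 6 1)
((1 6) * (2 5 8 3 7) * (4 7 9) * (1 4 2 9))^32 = ((1 6 4 7 9 2 5 8 3))^32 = (1 2 6 5 4 8 7 3 9)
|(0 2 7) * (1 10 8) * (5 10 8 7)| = 10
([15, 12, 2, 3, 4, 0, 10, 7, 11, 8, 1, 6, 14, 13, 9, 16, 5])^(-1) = [5, 10, 2, 3, 4, 16, 11, 7, 9, 14, 6, 8, 1, 13, 12, 0, 15]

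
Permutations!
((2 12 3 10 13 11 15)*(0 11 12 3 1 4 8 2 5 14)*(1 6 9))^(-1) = (0 14 5 15 11)(1 9 6 12 13 10 3 2 8 4)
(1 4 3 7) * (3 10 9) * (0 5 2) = (0 5 2)(1 4 10 9 3 7) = [5, 4, 0, 7, 10, 2, 6, 1, 8, 3, 9]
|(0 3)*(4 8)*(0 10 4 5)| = |(0 3 10 4 8 5)| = 6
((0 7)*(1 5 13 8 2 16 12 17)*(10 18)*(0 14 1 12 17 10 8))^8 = ((0 7 14 1 5 13)(2 16 17 12 10 18 8))^8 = (0 14 5)(1 13 7)(2 16 17 12 10 18 8)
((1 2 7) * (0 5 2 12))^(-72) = ((0 5 2 7 1 12))^(-72) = (12)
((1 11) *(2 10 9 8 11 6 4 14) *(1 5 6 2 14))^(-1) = (14)(1 4 6 5 11 8 9 10 2)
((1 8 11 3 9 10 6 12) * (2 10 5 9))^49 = (1 8 11 3 2 10 6 12)(5 9)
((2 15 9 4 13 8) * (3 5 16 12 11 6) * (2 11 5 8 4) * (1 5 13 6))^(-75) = (1 4)(3 16)(5 6)(8 12)(11 13)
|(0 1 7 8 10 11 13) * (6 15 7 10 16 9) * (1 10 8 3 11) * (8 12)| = 13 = |(0 10 1 12 8 16 9 6 15 7 3 11 13)|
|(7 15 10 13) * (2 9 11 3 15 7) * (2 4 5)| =9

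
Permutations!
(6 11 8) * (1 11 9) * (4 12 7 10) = (1 11 8 6 9)(4 12 7 10) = [0, 11, 2, 3, 12, 5, 9, 10, 6, 1, 4, 8, 7]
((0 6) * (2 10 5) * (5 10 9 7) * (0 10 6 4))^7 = ((0 4)(2 9 7 5)(6 10))^7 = (0 4)(2 5 7 9)(6 10)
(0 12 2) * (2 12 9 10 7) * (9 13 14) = (0 13 14 9 10 7 2) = [13, 1, 0, 3, 4, 5, 6, 2, 8, 10, 7, 11, 12, 14, 9]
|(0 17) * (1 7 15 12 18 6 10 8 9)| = |(0 17)(1 7 15 12 18 6 10 8 9)| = 18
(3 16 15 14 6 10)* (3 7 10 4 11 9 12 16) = [0, 1, 2, 3, 11, 5, 4, 10, 8, 12, 7, 9, 16, 13, 6, 14, 15] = (4 11 9 12 16 15 14 6)(7 10)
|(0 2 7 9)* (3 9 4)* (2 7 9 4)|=4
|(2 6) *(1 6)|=3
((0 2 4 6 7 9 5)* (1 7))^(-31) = ((0 2 4 6 1 7 9 5))^(-31) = (0 2 4 6 1 7 9 5)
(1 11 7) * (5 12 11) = (1 5 12 11 7) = [0, 5, 2, 3, 4, 12, 6, 1, 8, 9, 10, 7, 11]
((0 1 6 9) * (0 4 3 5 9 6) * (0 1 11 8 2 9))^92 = (0 9)(2 5)(3 8)(4 11) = ((0 11 8 2 9 4 3 5))^92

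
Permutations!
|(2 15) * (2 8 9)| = |(2 15 8 9)| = 4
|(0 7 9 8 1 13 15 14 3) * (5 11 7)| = 11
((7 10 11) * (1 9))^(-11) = ((1 9)(7 10 11))^(-11) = (1 9)(7 10 11)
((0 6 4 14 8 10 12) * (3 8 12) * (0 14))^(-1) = (0 4 6)(3 10 8)(12 14)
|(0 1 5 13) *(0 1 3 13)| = 5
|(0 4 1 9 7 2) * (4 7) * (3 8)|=6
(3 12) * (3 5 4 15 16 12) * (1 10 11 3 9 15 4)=(1 10 11 3 9 15 16 12 5)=[0, 10, 2, 9, 4, 1, 6, 7, 8, 15, 11, 3, 5, 13, 14, 16, 12]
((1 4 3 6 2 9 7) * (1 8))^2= ((1 4 3 6 2 9 7 8))^2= (1 3 2 7)(4 6 9 8)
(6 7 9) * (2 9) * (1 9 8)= (1 9 6 7 2 8)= [0, 9, 8, 3, 4, 5, 7, 2, 1, 6]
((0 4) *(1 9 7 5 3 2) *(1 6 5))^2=(1 7 9)(2 5)(3 6)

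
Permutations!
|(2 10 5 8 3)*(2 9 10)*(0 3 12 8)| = |(0 3 9 10 5)(8 12)| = 10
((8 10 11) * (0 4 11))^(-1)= (0 10 8 11 4)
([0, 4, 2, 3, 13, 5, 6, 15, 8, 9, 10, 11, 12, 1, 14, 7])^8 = [0, 13, 2, 3, 1, 5, 6, 7, 8, 9, 10, 11, 12, 4, 14, 15]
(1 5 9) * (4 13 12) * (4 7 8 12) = (1 5 9)(4 13)(7 8 12) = [0, 5, 2, 3, 13, 9, 6, 8, 12, 1, 10, 11, 7, 4]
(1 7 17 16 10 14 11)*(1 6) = [0, 7, 2, 3, 4, 5, 1, 17, 8, 9, 14, 6, 12, 13, 11, 15, 10, 16] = (1 7 17 16 10 14 11 6)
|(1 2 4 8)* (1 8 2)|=|(8)(2 4)|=2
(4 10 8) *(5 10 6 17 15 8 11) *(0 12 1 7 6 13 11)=(0 12 1 7 6 17 15 8 4 13 11 5 10)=[12, 7, 2, 3, 13, 10, 17, 6, 4, 9, 0, 5, 1, 11, 14, 8, 16, 15]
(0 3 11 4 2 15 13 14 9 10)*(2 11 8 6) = [3, 1, 15, 8, 11, 5, 2, 7, 6, 10, 0, 4, 12, 14, 9, 13] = (0 3 8 6 2 15 13 14 9 10)(4 11)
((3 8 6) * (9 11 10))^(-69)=((3 8 6)(9 11 10))^(-69)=(11)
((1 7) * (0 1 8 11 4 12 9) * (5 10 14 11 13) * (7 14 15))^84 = ((0 1 14 11 4 12 9)(5 10 15 7 8 13))^84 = (15)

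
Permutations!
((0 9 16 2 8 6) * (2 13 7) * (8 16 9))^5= ((0 8 6)(2 16 13 7))^5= (0 6 8)(2 16 13 7)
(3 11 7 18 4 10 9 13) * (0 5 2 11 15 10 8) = (0 5 2 11 7 18 4 8)(3 15 10 9 13) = [5, 1, 11, 15, 8, 2, 6, 18, 0, 13, 9, 7, 12, 3, 14, 10, 16, 17, 4]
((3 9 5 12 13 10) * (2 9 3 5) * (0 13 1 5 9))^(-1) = (0 2 9 10 13)(1 12 5)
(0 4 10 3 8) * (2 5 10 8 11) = (0 4 8)(2 5 10 3 11) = [4, 1, 5, 11, 8, 10, 6, 7, 0, 9, 3, 2]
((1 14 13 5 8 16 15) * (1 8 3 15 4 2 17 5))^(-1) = ((1 14 13)(2 17 5 3 15 8 16 4))^(-1) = (1 13 14)(2 4 16 8 15 3 5 17)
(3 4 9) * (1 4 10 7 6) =(1 4 9 3 10 7 6) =[0, 4, 2, 10, 9, 5, 1, 6, 8, 3, 7]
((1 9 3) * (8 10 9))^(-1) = (1 3 9 10 8)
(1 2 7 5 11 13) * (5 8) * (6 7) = (1 2 6 7 8 5 11 13) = [0, 2, 6, 3, 4, 11, 7, 8, 5, 9, 10, 13, 12, 1]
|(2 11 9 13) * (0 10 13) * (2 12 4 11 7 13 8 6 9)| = 30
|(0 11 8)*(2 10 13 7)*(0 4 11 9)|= 12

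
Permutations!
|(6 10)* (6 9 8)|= |(6 10 9 8)|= 4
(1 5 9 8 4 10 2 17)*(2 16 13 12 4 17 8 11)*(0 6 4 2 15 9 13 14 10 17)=(0 6 4 17 1 5 13 12 2 8)(9 11 15)(10 16 14)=[6, 5, 8, 3, 17, 13, 4, 7, 0, 11, 16, 15, 2, 12, 10, 9, 14, 1]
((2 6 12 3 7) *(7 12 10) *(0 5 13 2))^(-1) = (0 7 10 6 2 13 5)(3 12)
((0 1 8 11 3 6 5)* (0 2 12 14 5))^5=(0 6 3 11 8 1)(2 12 14 5)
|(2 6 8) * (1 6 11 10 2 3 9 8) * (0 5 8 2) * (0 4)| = |(0 5 8 3 9 2 11 10 4)(1 6)| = 18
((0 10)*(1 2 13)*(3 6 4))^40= ((0 10)(1 2 13)(3 6 4))^40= (1 2 13)(3 6 4)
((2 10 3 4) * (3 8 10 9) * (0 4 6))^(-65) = (0 4 2 9 3 6)(8 10)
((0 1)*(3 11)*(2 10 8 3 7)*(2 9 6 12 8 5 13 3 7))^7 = (0 1)(2 10 5 13 3 11)(6 8 9 12 7)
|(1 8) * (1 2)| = 3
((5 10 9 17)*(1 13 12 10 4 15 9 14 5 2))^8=((1 13 12 10 14 5 4 15 9 17 2))^8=(1 9 5 12 2 15 14 13 17 4 10)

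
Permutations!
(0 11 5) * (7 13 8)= (0 11 5)(7 13 8)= [11, 1, 2, 3, 4, 0, 6, 13, 7, 9, 10, 5, 12, 8]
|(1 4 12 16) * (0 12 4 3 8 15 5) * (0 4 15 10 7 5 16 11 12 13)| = 18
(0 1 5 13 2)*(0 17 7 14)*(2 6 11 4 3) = (0 1 5 13 6 11 4 3 2 17 7 14) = [1, 5, 17, 2, 3, 13, 11, 14, 8, 9, 10, 4, 12, 6, 0, 15, 16, 7]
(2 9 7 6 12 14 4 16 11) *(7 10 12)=(2 9 10 12 14 4 16 11)(6 7)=[0, 1, 9, 3, 16, 5, 7, 6, 8, 10, 12, 2, 14, 13, 4, 15, 11]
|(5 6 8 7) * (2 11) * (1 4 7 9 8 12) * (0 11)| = |(0 11 2)(1 4 7 5 6 12)(8 9)| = 6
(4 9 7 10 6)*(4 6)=(4 9 7 10)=[0, 1, 2, 3, 9, 5, 6, 10, 8, 7, 4]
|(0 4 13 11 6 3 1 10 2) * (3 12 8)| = 11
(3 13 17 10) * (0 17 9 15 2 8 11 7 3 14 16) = (0 17 10 14 16)(2 8 11 7 3 13 9 15) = [17, 1, 8, 13, 4, 5, 6, 3, 11, 15, 14, 7, 12, 9, 16, 2, 0, 10]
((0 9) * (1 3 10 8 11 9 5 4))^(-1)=(0 9 11 8 10 3 1 4 5)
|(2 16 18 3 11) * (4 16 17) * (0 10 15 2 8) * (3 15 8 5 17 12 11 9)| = 18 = |(0 10 8)(2 12 11 5 17 4 16 18 15)(3 9)|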